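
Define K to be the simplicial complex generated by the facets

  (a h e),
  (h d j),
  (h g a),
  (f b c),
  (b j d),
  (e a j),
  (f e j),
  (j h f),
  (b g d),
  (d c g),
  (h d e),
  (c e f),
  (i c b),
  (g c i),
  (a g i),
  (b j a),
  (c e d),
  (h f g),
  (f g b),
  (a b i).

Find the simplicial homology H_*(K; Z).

H_0 ≅ Z,  H_1 ≅ Z ⊕ Z/2,  H_2 = 0.

K has 10 vertices, 30 edges, 20 triangles.
rank ∂_0 = 0, rank ∂_1 = 9 ⇒ b_0 = 10 − 0 − 9 = 1; all invariant factors of ∂_1 are 1 so no torsion. So H_0 ≅ Z.
rank ∂_1 = 9, rank ∂_2 = 20 ⇒ b_1 = 30 − 9 − 20 = 1; ∂_2 has invariant factor(s) [2] giving torsion. So H_1 ≅ Z ⊕ Z/2.
rank ∂_2 = 20, rank ∂_3 = 0 ⇒ b_2 = 20 − 20 − 0 = 0. So H_2 ≅ 0.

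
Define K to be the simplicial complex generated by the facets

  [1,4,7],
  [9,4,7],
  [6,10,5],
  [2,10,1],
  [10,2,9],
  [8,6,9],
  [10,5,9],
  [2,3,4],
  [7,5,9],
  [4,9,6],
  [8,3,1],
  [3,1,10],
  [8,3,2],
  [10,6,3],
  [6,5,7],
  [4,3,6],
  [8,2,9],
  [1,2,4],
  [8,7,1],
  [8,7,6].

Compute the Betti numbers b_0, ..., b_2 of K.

Fix the vertex order 1 < 2 < 3 < 4 < 5 < 6 < 7 < 8 < 9 < 10 and write every simplex with vertices in increasing order. Then dim K = 2 and the simplices of K are:

  0-simplices (10): [1], [2], [3], [4], [5], [6], [7], [8], [9], [10]
  1-simplices (30): (30 of them)
  2-simplices (20): (20 of them)

Hence C_0 ≅ Z^10, C_1 ≅ Z^30, C_2 ≅ Z^20.

Boundary ∂_1: C_1 → C_0 sends each edge [p,q] (with p < q) to q − p. For instance
  ∂[1,4] = [4] − [1].
The resulting 10×30 matrix has rank 9, and its Smith normal form has invariant factors (1,1,1,1,1,1,1,1,1).

Boundary ∂_2: C_2 → C_1 maps a triangle to the signed sum of its edges. For instance
  ∂[2,3,4] = [3,4] − [2,4] + [2,3],
  ∂[3,4,6] = [4,6] − [3,6] + [3,4].
The 30×20 boundary matrix has rank 20 and Smith normal form diag(1,1,1,1,1,1,1,1,1,1,1,1,1,1,1,1,1,1,1,2).

Computing H_k = (kernel of ∂_k) / (image of ∂_{k+1}):

  H_0: rank C_0 − rank ∂_1 = 10 − 9 = 1, and the invariant factors of ∂_1 are all 1, so H_0 ≅ Z.
  H_1: rank ker ∂_1 − rank ∂_2 = (30 − 9) − 20 = 1, and ∂_2 has invariant factor 2 > 1, so H_1 ≅ Z ⊕ Z_2.
  H_2: rank ker ∂_2 − rank ∂_3 = (20 − 20) − 0 = 0, and there is no ∂_3, so H_2 ≅ 0.

As a check, the Euler characteristic is 10 − 30 + 20 = 0, which agrees with 1 − 1 + 0 = 0.

Hence the Betti numbers are b_0 = 1, b_1 = 1, b_2 = 0.

b_0 = 1, b_1 = 1, b_2 = 0.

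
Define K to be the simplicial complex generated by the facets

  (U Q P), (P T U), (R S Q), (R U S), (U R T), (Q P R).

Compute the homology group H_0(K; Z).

Take the total order P < Q < R < S < T < U on the vertex set. Then K (dimension 2) consists of the simplices:

  0-simplices (6): P, Q, R, S, T, U
  1-simplices (12): PQ, PR, PT, PU, QR, QS, QU, RS, RT, RU, SU, TU
  2-simplices (6): PQR, PQU, PTU, QRS, RSU, RTU

giving chain groups C_0 ≅ Z^6, C_1 ≅ Z^12, C_2 ≅ Z^6.

∂_1: C_1 → C_0 sends each edge [p,q] (with p < q) to q − p. For instance
  ∂QU = U − Q.
The resulting 6×12 matrix has rank 5, and its Smith normal form has invariant factors (1,1,1,1,1).

Boundary ∂_2: C_2 → C_1 sends each 2-simplex [p,q,r] to [q,r] − [p,r] + [p,q]. For instance
  ∂RSU = SU − RU + RS,
  ∂QRS = RS − QS + QR.
As a 12×6 matrix over Z this has rank 6, with invariant factors (1,1,1,1,1,1).

Reading off H_k = ker ∂_k / im ∂_{k+1}:

  H_0: rank C_0 − rank ∂_1 = 6 − 5 = 1, and the invariant factors of ∂_1 are all 1, so H_0 = Z.

H_0 ≅ Z.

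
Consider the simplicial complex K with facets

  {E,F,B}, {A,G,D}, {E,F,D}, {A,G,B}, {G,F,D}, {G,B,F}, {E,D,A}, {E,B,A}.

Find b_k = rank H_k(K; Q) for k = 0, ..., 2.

b_0 = 1, b_1 = 0, b_2 = 1.

Order the vertices as A < B < D < E < F < G. Listing each simplex with vertices in this order, K has dimension 2 with simplices:

  0-simplices (6): A, B, D, E, F, G
  1-simplices (12): AB, AD, AE, AG, BE, BF, BG, DE, DF, DG, EF, FG
  2-simplices (8): ABE, ABG, ADE, ADG, BEF, BFG, DEF, DFG

so the chain groups are C_0 ≅ Z^6, C_1 ≅ Z^12, C_2 ≅ Z^8.

Boundary ∂_1: C_1 → C_0 is given by ∂[p,q] = [q] − [p]. For instance
  ∂BG = G − B.
As a 6×12 matrix over Z this has rank 5, with invariant factors (1,1,1,1,1).

Boundary ∂_2: C_2 → C_1 acts by ∂[p,q,r] = [q,r] − [p,r] + [p,q]. For instance
  ∂ABE = BE − AE + AB,
  ∂ABG = BG − AG + AB.
The 12×8 boundary matrix has rank 7 and Smith normal form diag(1,1,1,1,1,1,1).

Now H_k = ker ∂_k / im ∂_{k+1}, so:

  H_0: rank C_0 − rank ∂_1 = 6 − 5 = 1, and the invariant factors of ∂_1 are all 1, so H_0 = Z.
  H_1: rank ker ∂_1 − rank ∂_2 = (12 − 5) − 7 = 0, and the invariant factors of ∂_2 are all 1, so H_1 = 0.
  H_2: rank ker ∂_2 − rank ∂_3 = (8 − 7) − 0 = 1, and there is no ∂_3, so H_2 = Z.

Hence the Betti numbers are b_0 = 1, b_1 = 0, b_2 = 1.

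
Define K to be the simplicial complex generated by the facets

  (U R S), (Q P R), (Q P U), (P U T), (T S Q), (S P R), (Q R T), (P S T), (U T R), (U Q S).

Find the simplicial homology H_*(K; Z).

H_0 = Z,  H_1 = Z_2,  H_2 = 0.

Fix the vertex order P < Q < R < S < T < U and write every simplex with vertices in increasing order. Then dim K = 2 and the simplices of K are:

  0-simplices (6): P, Q, R, S, T, U
  1-simplices (15): PQ, PR, PS, PT, PU, QR, QS, QT, QU, RS, RT, RU, ST, SU, TU
  2-simplices (10): PQR, PQU, PRS, PST, PTU, QRT, QST, QSU, RSU, RTU

so the chain groups are C_0 ≅ Z^6, C_1 ≅ Z^15, C_2 ≅ Z^10.

The boundary map ∂_1: C_1 → C_0 is given by ∂[p,q] = [q] − [p]. For instance
  ∂QT = T − Q.
The resulting 6×15 matrix has rank 5, and its Smith normal form has invariant factors (1,1,1,1,1).

Boundary ∂_2: C_2 → C_1 acts by ∂[p,q,r] = [q,r] − [p,r] + [p,q]. For instance
  ∂RSU = SU − RU + RS,
  ∂PST = ST − PT + PS.
The 15×10 boundary matrix has rank 10 and Smith normal form diag(1,1,1,1,1,1,1,1,1,2).

Now H_k = ker ∂_k / im ∂_{k+1}, so:

  H_0: rank C_0 − rank ∂_1 = 6 − 5 = 1, and the invariant factors of ∂_1 are all 1, so H_0 = Z.
  H_1: rank ker ∂_1 − rank ∂_2 = (15 − 5) − 10 = 0, and ∂_2 has invariant factor 2 > 1, so H_1 = Z_2.
  H_2: rank ker ∂_2 − rank ∂_3 = (10 − 10) − 0 = 0, and there is no ∂_3, so H_2 = 0.

As a check, the Euler characteristic is 6 − 15 + 10 = 1, which agrees with 1 − 0 + 0 = 1.
(K is a triangulation of the real projective plane RP^2.)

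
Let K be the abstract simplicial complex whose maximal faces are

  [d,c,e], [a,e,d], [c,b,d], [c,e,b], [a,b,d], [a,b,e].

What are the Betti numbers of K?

We work with the vertex ordering a < b < c < d < e. The simplices of K, each written with vertices in increasing order, are:

  0-simplices (5): a, b, c, d, e
  1-simplices (9): ab, ad, ae, bc, bd, be, cd, ce, de
  2-simplices (6): abd, abe, ade, bcd, bce, cde

giving chain groups C_0 ≅ Z^5, C_1 ≅ Z^9, C_2 ≅ Z^6.

The boundary map ∂_1: C_1 → C_0 is given by ∂[p,q] = [q] − [p].
This gives a 5×9 integer matrix of rank 4; reducing to Smith normal form yields diagonal entries (1,1,1,1).

Boundary ∂_2: C_2 → C_1 maps a triangle to the signed sum of its edges. For instance
  ∂bcd = cd − bd + bc,
  ∂abd = bd − ad + ab.
The 9×6 boundary matrix has rank 5 and Smith normal form diag(1,1,1,1,1).

From H_k ≅ ker(∂_k) / im(∂_{k+1}) we obtain:

  H_0: rank C_0 − rank ∂_1 = 5 − 4 = 1, and the invariant factors of ∂_1 are all 1, so H_0 = Z.
  H_1: rank ker ∂_1 − rank ∂_2 = (9 − 4) − 5 = 0, and the invariant factors of ∂_2 are all 1, so H_1 = 0.
  H_2: rank ker ∂_2 − rank ∂_3 = (6 − 5) − 0 = 1, and there is no ∂_3, so H_2 = Z.

As a check, the Euler characteristic is 5 − 9 + 6 = 2, which agrees with 1 − 0 + 1 = 2.
(K is a triangulation of the 2-sphere S^2.)

Hence the Betti numbers are b_0 = 1, b_1 = 0, b_2 = 1.

b_0 = 1, b_1 = 0, b_2 = 1.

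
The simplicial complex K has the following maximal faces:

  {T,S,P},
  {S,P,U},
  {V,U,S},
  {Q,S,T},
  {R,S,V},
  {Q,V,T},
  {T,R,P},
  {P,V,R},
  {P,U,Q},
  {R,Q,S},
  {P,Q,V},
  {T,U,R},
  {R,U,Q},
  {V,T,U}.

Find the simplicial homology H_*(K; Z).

We work with the vertex ordering P < Q < R < S < T < U < V. The simplices of K, each written with vertices in increasing order, are:

  0-simplices (7): P, Q, R, S, T, U, V
  1-simplices (21): PQ, PR, PS, PT, PU, PV, QR, QS, QT, QU, QV, RS, RT, RU, RV, ST, SU, SV, TU, TV, UV
  2-simplices (14): PQU, PQV, PRT, PRV, PST, PSU, QRS, QRU, QST, QTV, RSV, RTU, SUV, TUV

Hence C_0 ≅ Z^7, C_1 ≅ Z^21, C_2 ≅ Z^14.

The boundary map ∂_1: C_1 → C_0 is given by ∂[p,q] = [q] − [p].
The resulting 7×21 matrix has rank 6, and its Smith normal form has invariant factors (1,1,1,1,1,1).

∂_2: C_2 → C_1 maps a triangle to the signed sum of its edges. For instance
  ∂TUV = UV − TV + TU,
  ∂PQU = QU − PU + PQ.
The 21×14 boundary matrix has rank 13 and Smith normal form diag(1,1,1,1,1,1,1,1,1,1,1,1,1).

Reading off H_k = ker ∂_k / im ∂_{k+1}:

  H_0: rank C_0 − rank ∂_1 = 7 − 6 = 1, and the invariant factors of ∂_1 are all 1, so H_0 ≅ Z.
  H_1: rank ker ∂_1 − rank ∂_2 = (21 − 6) − 13 = 2, and the invariant factors of ∂_2 are all 1, so H_1 ≅ Z^2.
  H_2: rank ker ∂_2 − rank ∂_3 = (14 − 13) − 0 = 1, and there is no ∂_3, so H_2 ≅ Z.

As a check, the Euler characteristic is 7 − 21 + 14 = 0, which agrees with 1 − 2 + 1 = 0.

H_0 = Z,  H_1 = Z^2,  H_2 = Z.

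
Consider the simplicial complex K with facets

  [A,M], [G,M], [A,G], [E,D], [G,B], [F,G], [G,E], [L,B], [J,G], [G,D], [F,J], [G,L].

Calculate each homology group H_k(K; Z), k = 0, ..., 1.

H_0 = Z,  H_1 = Z^4.

Order the vertices as A < B < D < E < F < G < J < L < M. Listing each simplex with vertices in this order, K has dimension 1 with simplices:

  0-simplices (9): A, B, D, E, F, G, J, L, M
  1-simplices (12): AG, AM, BG, BL, DE, DG, EG, FG, FJ, GJ, GL, GM

Hence C_0 ≅ Z^9, C_1 ≅ Z^12.

Boundary ∂_1: C_1 → C_0 sends each edge [p,q] (with p < q) to q − p. For instance
  ∂FJ = J − F.
This gives a 9×12 integer matrix of rank 8; reducing to Smith normal form yields diagonal entries (1,1,1,1,1,1,1,1).

Computing H_k = (kernel of ∂_k) / (image of ∂_{k+1}):

  H_0: rank C_0 − rank ∂_1 = 9 − 8 = 1, and the invariant factors of ∂_1 are all 1, so H_0 = Z.
  H_1: rank ker ∂_1 − rank ∂_2 = (12 − 8) − 0 = 4, and there is no ∂_2, so H_1 = Z^4.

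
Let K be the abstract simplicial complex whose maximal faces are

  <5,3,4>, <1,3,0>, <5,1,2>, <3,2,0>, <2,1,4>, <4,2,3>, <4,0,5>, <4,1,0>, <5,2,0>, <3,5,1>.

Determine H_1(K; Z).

H_1 ≅ Z/2Z.

Order the vertices as 0 < 1 < 2 < 3 < 4 < 5. Listing each simplex with vertices in this order, K has dimension 2 with simplices:

  0-simplices (6): [0], [1], [2], [3], [4], [5]
  1-simplices (15): [0,1], [0,2], [0,3], [0,4], [0,5], [1,2], [1,3], [1,4], [1,5], [2,3], [2,4], [2,5], [3,4], [3,5], [4,5]
  2-simplices (10): [0,1,3], [0,1,4], [0,2,3], [0,2,5], [0,4,5], [1,2,4], [1,2,5], [1,3,5], [2,3,4], [3,4,5]

giving chain groups C_0 ≅ Z^6, C_1 ≅ Z^15, C_2 ≅ Z^10.

The boundary map ∂_1: C_1 → C_0 sends each edge [p,q] (with p < q) to q − p.
As a 6×15 matrix over Z this has rank 5, with invariant factors (1,1,1,1,1).

Boundary ∂_2: C_2 → C_1 acts by ∂[p,q,r] = [q,r] − [p,r] + [p,q]. For instance
  ∂[0,1,4] = [1,4] − [0,4] + [0,1],
  ∂[0,1,3] = [1,3] − [0,3] + [0,1].
The resulting 15×10 matrix has rank 10, and its Smith normal form has invariant factors (1,1,1,1,1,1,1,1,1,2).

Computing H_k = (kernel of ∂_k) / (image of ∂_{k+1}):

  H_1: rank ker ∂_1 − rank ∂_2 = (15 − 5) − 10 = 0, and ∂_2 has invariant factor 2 > 1, so H_1 ≅ Z/2Z.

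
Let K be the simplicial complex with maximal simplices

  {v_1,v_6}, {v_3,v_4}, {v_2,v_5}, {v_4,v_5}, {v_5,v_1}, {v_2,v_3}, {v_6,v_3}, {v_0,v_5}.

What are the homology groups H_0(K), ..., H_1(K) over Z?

Order the vertices as v_0 < v_1 < v_2 < v_3 < v_4 < v_5 < v_6. Listing each simplex with vertices in this order, K has dimension 1 with simplices:

  0-simplices (7): [v_0], [v_1], [v_2], [v_3], [v_4], [v_5], [v_6]
  1-simplices (8): [v_0,v_5], [v_1,v_5], [v_1,v_6], [v_2,v_3], [v_2,v_5], [v_3,v_4], [v_3,v_6], [v_4,v_5]

giving chain groups C_0 ≅ Z^7, C_1 ≅ Z^8.

Boundary ∂_1: C_1 → C_0 sends each edge [p,q] (with p < q) to q − p. For instance
  ∂[v_4,v_5] = [v_5] − [v_4].
The resulting 7×8 matrix has rank 6, and its Smith normal form has invariant factors (1,1,1,1,1,1).

Reading off H_k = ker ∂_k / im ∂_{k+1}:

  H_0: rank C_0 − rank ∂_1 = 7 − 6 = 1, and the invariant factors of ∂_1 are all 1, so H_0 = Z.
  H_1: rank ker ∂_1 − rank ∂_2 = (8 − 6) − 0 = 2, and there is no ∂_2, so H_1 = Z^2.

H_0 = Z,  H_1 = Z^2.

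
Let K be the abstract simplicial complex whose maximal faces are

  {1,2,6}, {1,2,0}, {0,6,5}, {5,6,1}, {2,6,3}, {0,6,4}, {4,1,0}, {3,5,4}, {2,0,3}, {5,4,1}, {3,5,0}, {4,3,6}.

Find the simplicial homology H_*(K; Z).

H_0 ≅ Z,  H_1 ≅ Z/2Z,  H_2 = 0.

K has 7 vertices, 18 edges, 12 triangles.
rank ∂_0 = 0, rank ∂_1 = 6 ⇒ b_0 = 7 − 0 − 6 = 1; all invariant factors of ∂_1 are 1 so no torsion. So H_0 ≅ Z.
rank ∂_1 = 6, rank ∂_2 = 12 ⇒ b_1 = 18 − 6 − 12 = 0; ∂_2 has invariant factor(s) [2] giving torsion. So H_1 ≅ Z/2Z.
rank ∂_2 = 12, rank ∂_3 = 0 ⇒ b_2 = 12 − 12 − 0 = 0. So H_2 ≅ 0.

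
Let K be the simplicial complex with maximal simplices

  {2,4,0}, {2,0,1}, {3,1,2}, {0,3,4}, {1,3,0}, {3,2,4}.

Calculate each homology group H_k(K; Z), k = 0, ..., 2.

Order the vertices as 0 < 1 < 2 < 3 < 4. Listing each simplex with vertices in this order, K has dimension 2 with simplices:

  0-simplices (5): [0], [1], [2], [3], [4]
  1-simplices (9): [0,1], [0,2], [0,3], [0,4], [1,2], [1,3], [2,3], [2,4], [3,4]
  2-simplices (6): [0,1,2], [0,1,3], [0,2,4], [0,3,4], [1,2,3], [2,3,4]

Hence C_0 ≅ Z^5, C_1 ≅ Z^9, C_2 ≅ Z^6.

The boundary map ∂_1: C_1 → C_0 sends each edge [p,q] (with p < q) to q − p.
The resulting 5×9 matrix has rank 4, and its Smith normal form has invariant factors (1,1,1,1).

Boundary ∂_2: C_2 → C_1 sends each 2-simplex [p,q,r] to [q,r] − [p,r] + [p,q]. For instance
  ∂[0,1,2] = [1,2] − [0,2] + [0,1],
  ∂[1,2,3] = [2,3] − [1,3] + [1,2].
The 9×6 boundary matrix has rank 5 and Smith normal form diag(1,1,1,1,1).

Reading off H_k = ker ∂_k / im ∂_{k+1}:

  H_0: rank C_0 − rank ∂_1 = 5 − 4 = 1, and the invariant factors of ∂_1 are all 1, so H_0 ≅ Z.
  H_1: rank ker ∂_1 − rank ∂_2 = (9 − 4) − 5 = 0, and the invariant factors of ∂_2 are all 1, so H_1 ≅ 0.
  H_2: rank ker ∂_2 − rank ∂_3 = (6 − 5) − 0 = 1, and there is no ∂_3, so H_2 ≅ Z.

As a check, the Euler characteristic is 5 − 9 + 6 = 2, which agrees with 1 − 0 + 1 = 2.
(K is a triangulation of the 2-sphere S^2.)

H_0 ≅ Z,  H_1 = 0,  H_2 ≅ Z.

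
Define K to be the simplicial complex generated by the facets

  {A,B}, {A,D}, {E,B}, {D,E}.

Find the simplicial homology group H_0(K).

H_0 = Z.

We work with the vertex ordering A < B < D < E. The simplices of K, each written with vertices in increasing order, are:

  0-simplices (4): A, B, D, E
  1-simplices (4): AB, AD, BE, DE

giving chain groups C_0 ≅ Z^4, C_1 ≅ Z^4.

The boundary map ∂_1: C_1 → C_0 is given by ∂[p,q] = [q] − [p]. For instance
  ∂DE = E − D.
The 4×4 boundary matrix has rank 3 and Smith normal form diag(1,1,1).

Computing H_k = (kernel of ∂_k) / (image of ∂_{k+1}):

  H_0: rank C_0 − rank ∂_1 = 4 − 3 = 1, and the invariant factors of ∂_1 are all 1, so H_0 = Z.

(K is a triangulation of the circle S^1.)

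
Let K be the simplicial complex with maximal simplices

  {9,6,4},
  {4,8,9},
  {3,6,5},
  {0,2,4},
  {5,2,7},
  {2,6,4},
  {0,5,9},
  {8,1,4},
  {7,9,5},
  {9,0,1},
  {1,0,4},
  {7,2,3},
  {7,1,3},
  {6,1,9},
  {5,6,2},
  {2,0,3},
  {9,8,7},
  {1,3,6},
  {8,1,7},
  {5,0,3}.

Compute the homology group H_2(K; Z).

Order the vertices as 0 < 1 < 2 < 3 < 4 < 5 < 6 < 7 < 8 < 9. Listing each simplex with vertices in this order, K has dimension 2 with simplices:

  0-simplices (10): [0], [1], [2], [3], [4], [5], [6], [7], [8], [9]
  1-simplices (30): (30 of them)
  2-simplices (20): (20 of them)

so the chain groups are C_0 ≅ Z^10, C_1 ≅ Z^30, C_2 ≅ Z^20.

Boundary ∂_1: C_1 → C_0 sends each edge [p,q] (with p < q) to q − p.
This gives a 10×30 integer matrix of rank 9; reducing to Smith normal form yields diagonal entries (1,1,1,1,1,1,1,1,1).

∂_2: C_2 → C_1 acts by ∂[p,q,r] = [q,r] − [p,r] + [p,q]. For instance
  ∂[1,7,8] = [7,8] − [1,8] + [1,7],
  ∂[3,5,6] = [5,6] − [3,6] + [3,5].
The resulting 30×20 matrix has rank 20, and its Smith normal form has invariant factors (1,1,1,1,1,1,1,1,1,1,1,1,1,1,1,1,1,1,1,2).

Computing H_k = (kernel of ∂_k) / (image of ∂_{k+1}):

  H_2: rank ker ∂_2 − rank ∂_3 = (20 − 20) − 0 = 0, and there is no ∂_3, so H_2 = 0.

H_2 = 0.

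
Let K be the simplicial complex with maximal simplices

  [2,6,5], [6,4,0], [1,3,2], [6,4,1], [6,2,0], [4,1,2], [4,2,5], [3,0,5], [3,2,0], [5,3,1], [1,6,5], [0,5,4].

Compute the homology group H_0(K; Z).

H_0 = Z.

Take the total order 0 < 1 < 2 < 3 < 4 < 5 < 6 on the vertex set. Then K (dimension 2) consists of the simplices:

  0-simplices (7): [0], [1], [2], [3], [4], [5], [6]
  1-simplices (18): [0,2], [0,3], [0,4], [0,5], [0,6], [1,2], [1,3], [1,4], [1,5], [1,6], [2,3], [2,4], [2,5], [2,6], [3,5], [4,5], [4,6], [5,6]
  2-simplices (12): [0,2,3], [0,2,6], [0,3,5], [0,4,5], [0,4,6], [1,2,3], [1,2,4], [1,3,5], [1,4,6], [1,5,6], [2,4,5], [2,5,6]

giving chain groups C_0 ≅ Z^7, C_1 ≅ Z^18, C_2 ≅ Z^12.

∂_1: C_1 → C_0 is given by ∂[p,q] = [q] − [p].
The resulting 7×18 matrix has rank 6, and its Smith normal form has invariant factors (1,1,1,1,1,1).

The boundary map ∂_2: C_2 → C_1 maps a triangle to the signed sum of its edges. For instance
  ∂[0,2,6] = [2,6] − [0,6] + [0,2],
  ∂[1,5,6] = [5,6] − [1,6] + [1,5].
The resulting 18×12 matrix has rank 12, and its Smith normal form has invariant factors (1,1,1,1,1,1,1,1,1,1,1,2).

Computing H_k = (kernel of ∂_k) / (image of ∂_{k+1}):

  H_0: rank C_0 − rank ∂_1 = 7 − 6 = 1, and the invariant factors of ∂_1 are all 1, so H_0 ≅ Z.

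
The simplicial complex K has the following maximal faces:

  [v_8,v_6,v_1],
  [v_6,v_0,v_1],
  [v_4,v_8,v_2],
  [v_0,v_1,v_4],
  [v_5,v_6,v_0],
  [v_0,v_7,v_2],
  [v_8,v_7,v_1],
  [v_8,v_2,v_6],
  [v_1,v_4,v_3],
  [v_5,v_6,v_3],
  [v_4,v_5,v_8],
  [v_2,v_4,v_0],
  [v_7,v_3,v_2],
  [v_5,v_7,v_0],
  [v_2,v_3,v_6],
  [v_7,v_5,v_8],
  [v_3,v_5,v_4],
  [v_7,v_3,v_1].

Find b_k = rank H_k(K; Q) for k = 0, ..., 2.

b_0 = 1, b_1 = 2, b_2 = 1.

Take the total order v_0 < v_1 < v_2 < v_3 < v_4 < v_5 < v_6 < v_7 < v_8 on the vertex set. Then K (dimension 2) consists of the simplices:

  0-simplices (9): [v_0], [v_1], [v_2], [v_3], [v_4], [v_5], [v_6], [v_7], [v_8]
  1-simplices (27): (27 of them)
  2-simplices (18): (18 of them)

Hence C_0 ≅ Z^9, C_1 ≅ Z^27, C_2 ≅ Z^18.

∂_1: C_1 → C_0 sends each edge [p,q] (with p < q) to q − p. For instance
  ∂[v_0,v_7] = [v_7] − [v_0].
This gives a 9×27 integer matrix of rank 8; reducing to Smith normal form yields diagonal entries (1,1,1,1,1,1,1,1).

Boundary ∂_2: C_2 → C_1 acts by ∂[p,q,r] = [q,r] − [p,r] + [p,q]. For instance
  ∂[v_0,v_5,v_6] = [v_5,v_6] − [v_0,v_6] + [v_0,v_5],
  ∂[v_1,v_7,v_8] = [v_7,v_8] − [v_1,v_8] + [v_1,v_7].
The 27×18 boundary matrix has rank 17 and Smith normal form diag(1,1,1,1,1,1,1,1,1,1,1,1,1,1,1,1,1).

Now H_k = ker ∂_k / im ∂_{k+1}, so:

  H_0: rank C_0 − rank ∂_1 = 9 − 8 = 1, and the invariant factors of ∂_1 are all 1, so H_0 = Z.
  H_1: rank ker ∂_1 − rank ∂_2 = (27 − 8) − 17 = 2, and the invariant factors of ∂_2 are all 1, so H_1 = Z^2.
  H_2: rank ker ∂_2 − rank ∂_3 = (18 − 17) − 0 = 1, and there is no ∂_3, so H_2 = Z.

As a check, the Euler characteristic is 9 − 27 + 18 = 0, which agrees with 1 − 2 + 1 = 0.
(K is a triangulation of the torus T^2.)

Hence the Betti numbers are b_0 = 1, b_1 = 2, b_2 = 1.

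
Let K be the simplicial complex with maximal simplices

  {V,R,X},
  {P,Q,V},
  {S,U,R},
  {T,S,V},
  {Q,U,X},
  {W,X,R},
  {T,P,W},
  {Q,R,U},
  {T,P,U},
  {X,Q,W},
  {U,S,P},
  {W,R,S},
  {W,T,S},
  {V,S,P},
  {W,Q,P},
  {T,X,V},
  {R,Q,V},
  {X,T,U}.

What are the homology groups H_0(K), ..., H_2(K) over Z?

Fix the vertex order P < Q < R < S < T < U < V < W < X and write every simplex with vertices in increasing order. Then dim K = 2 and the simplices of K are:

  0-simplices (9): P, Q, R, S, T, U, V, W, X
  1-simplices (27): PQ, PS, PT, PU, PV, PW, QR, QU, QV, QW, QX, RS, RU, RV, RW, RX, ST, SU, SV, SW, TU, TV, TW, TX, UX, VX, WX
  2-simplices (18): PQV, PQW, PSU, PSV, PTU, PTW, QRU, QRV, QUX, QWX, RSU, RSW, RVX, RWX, STV, STW, TUX, TVX

so the chain groups are C_0 ≅ Z^9, C_1 ≅ Z^27, C_2 ≅ Z^18.

∂_1: C_1 → C_0 maps an edge to its endpoints' difference, ∂[p,q] = q − p. For instance
  ∂UX = X − U.
The 9×27 boundary matrix has rank 8 and Smith normal form diag(1,1,1,1,1,1,1,1).

Boundary ∂_2: C_2 → C_1 sends each 2-simplex [p,q,r] to [q,r] − [p,r] + [p,q]. For instance
  ∂RWX = WX − RX + RW,
  ∂STW = TW − SW + ST.
The 27×18 boundary matrix has rank 18 and Smith normal form diag(1,1,1,1,1,1,1,1,1,1,1,1,1,1,1,1,1,2).

From H_k ≅ ker(∂_k) / im(∂_{k+1}) we obtain:

  H_0: rank C_0 − rank ∂_1 = 9 − 8 = 1, and the invariant factors of ∂_1 are all 1, so H_0 ≅ Z.
  H_1: rank ker ∂_1 − rank ∂_2 = (27 − 8) − 18 = 1, and ∂_2 has invariant factor 2 > 1, so H_1 ≅ Z × Z/2.
  H_2: rank ker ∂_2 − rank ∂_3 = (18 − 18) − 0 = 0, and there is no ∂_3, so H_2 ≅ 0.

(K is a triangulation of the Klein bottle.)

H_0 = Z,  H_1 = Z × Z/2,  H_2 = 0.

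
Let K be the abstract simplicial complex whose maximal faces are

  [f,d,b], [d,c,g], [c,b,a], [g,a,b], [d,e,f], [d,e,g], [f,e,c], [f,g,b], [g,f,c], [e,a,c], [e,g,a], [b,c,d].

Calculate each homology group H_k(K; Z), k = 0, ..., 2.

Take the total order a < b < c < d < e < f < g on the vertex set. Then K (dimension 2) consists of the simplices:

  0-simplices (7): a, b, c, d, e, f, g
  1-simplices (18): ab, ac, ae, ag, bc, bd, bf, bg, cd, ce, cf, cg, de, df, dg, ef, eg, fg
  2-simplices (12): abc, abg, ace, aeg, bcd, bdf, bfg, cdg, cef, cfg, def, deg

so the chain groups are C_0 ≅ Z^7, C_1 ≅ Z^18, C_2 ≅ Z^12.

Boundary ∂_1: C_1 → C_0 is given by ∂[p,q] = [q] − [p].
This gives a 7×18 integer matrix of rank 6; reducing to Smith normal form yields diagonal entries (1,1,1,1,1,1).

∂_2: C_2 → C_1 sends each 2-simplex [p,q,r] to [q,r] − [p,r] + [p,q]. For instance
  ∂abc = bc − ac + ab,
  ∂cdg = dg − cg + cd.
The 18×12 boundary matrix has rank 12 and Smith normal form diag(1,1,1,1,1,1,1,1,1,1,1,2).

Computing H_k = (kernel of ∂_k) / (image of ∂_{k+1}):

  H_0: rank C_0 − rank ∂_1 = 7 − 6 = 1, and the invariant factors of ∂_1 are all 1, so H_0 = Z.
  H_1: rank ker ∂_1 − rank ∂_2 = (18 − 6) − 12 = 0, and ∂_2 has invariant factor 2 > 1, so H_1 = Z/2.
  H_2: rank ker ∂_2 − rank ∂_3 = (12 − 12) − 0 = 0, and there is no ∂_3, so H_2 = 0.

H_0 ≅ Z,  H_1 ≅ Z/2,  H_2 = 0.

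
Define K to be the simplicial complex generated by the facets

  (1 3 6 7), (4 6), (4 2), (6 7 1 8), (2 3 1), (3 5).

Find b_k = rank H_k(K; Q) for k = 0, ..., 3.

b_0 = 1, b_1 = 1, b_2 = 0, b_3 = 0.

K has 8 vertices, 14 edges, 8 triangles, 2 3-simplices.
rank ∂_0 = 0, rank ∂_1 = 7 ⇒ b_0 = 8 − 0 − 7 = 1; all invariant factors of ∂_1 are 1 so no torsion. So H_0 = Z.
rank ∂_1 = 7, rank ∂_2 = 6 ⇒ b_1 = 14 − 7 − 6 = 1; all invariant factors of ∂_2 are 1 so no torsion. So H_1 = Z.
rank ∂_2 = 6, rank ∂_3 = 2 ⇒ b_2 = 8 − 6 − 2 = 0; all invariant factors of ∂_3 are 1 so no torsion. So H_2 = 0.
rank ∂_3 = 2, rank ∂_4 = 0 ⇒ b_3 = 2 − 2 − 0 = 0. So H_3 = 0.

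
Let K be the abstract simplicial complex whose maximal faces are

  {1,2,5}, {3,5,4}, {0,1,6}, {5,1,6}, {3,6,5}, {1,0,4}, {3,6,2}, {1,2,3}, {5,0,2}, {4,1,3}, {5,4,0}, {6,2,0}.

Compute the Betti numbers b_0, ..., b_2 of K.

We work with the vertex ordering 0 < 1 < 2 < 3 < 4 < 5 < 6. The simplices of K, each written with vertices in increasing order, are:

  0-simplices (7): [0], [1], [2], [3], [4], [5], [6]
  1-simplices (18): [0,1], [0,2], [0,4], [0,5], [0,6], [1,2], [1,3], [1,4], [1,5], [1,6], [2,3], [2,5], [2,6], [3,4], [3,5], [3,6], [4,5], [5,6]
  2-simplices (12): [0,1,4], [0,1,6], [0,2,5], [0,2,6], [0,4,5], [1,2,3], [1,2,5], [1,3,4], [1,5,6], [2,3,6], [3,4,5], [3,5,6]

Hence C_0 ≅ Z^7, C_1 ≅ Z^18, C_2 ≅ Z^12.

∂_1: C_1 → C_0 maps an edge to its endpoints' difference, ∂[p,q] = q − p. For instance
  ∂[1,4] = [4] − [1].
As a 7×18 matrix over Z this has rank 6, with invariant factors (1,1,1,1,1,1).

∂_2: C_2 → C_1 acts by ∂[p,q,r] = [q,r] − [p,r] + [p,q]. For instance
  ∂[1,2,3] = [2,3] − [1,3] + [1,2],
  ∂[0,1,4] = [1,4] − [0,4] + [0,1].
This gives a 18×12 integer matrix of rank 12; reducing to Smith normal form yields diagonal entries (1,1,1,1,1,1,1,1,1,1,1,2).

Computing H_k = (kernel of ∂_k) / (image of ∂_{k+1}):

  H_0: rank C_0 − rank ∂_1 = 7 − 6 = 1, and the invariant factors of ∂_1 are all 1, so H_0 = Z.
  H_1: rank ker ∂_1 − rank ∂_2 = (18 − 6) − 12 = 0, and ∂_2 has invariant factor 2 > 1, so H_1 = Z/2.
  H_2: rank ker ∂_2 − rank ∂_3 = (12 − 12) − 0 = 0, and there is no ∂_3, so H_2 = 0.

Hence the Betti numbers are b_0 = 1, b_1 = 0, b_2 = 0.

b_0 = 1, b_1 = 0, b_2 = 0.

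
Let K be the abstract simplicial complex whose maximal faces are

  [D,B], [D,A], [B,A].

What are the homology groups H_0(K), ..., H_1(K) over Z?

H_0 ≅ Z,  H_1 ≅ Z.

We work with the vertex ordering A < B < D. The simplices of K, each written with vertices in increasing order, are:

  0-simplices (3): A, B, D
  1-simplices (3): AB, AD, BD

giving chain groups C_0 ≅ Z^3, C_1 ≅ Z^3.

∂_1: C_1 → C_0 sends each edge [p,q] (with p < q) to q − p. For instance
  ∂AB = B − A.
As a 3×3 matrix over Z this has rank 2, with invariant factors (1,1).

Computing H_k = (kernel of ∂_k) / (image of ∂_{k+1}):

  H_0: rank C_0 − rank ∂_1 = 3 − 2 = 1, and the invariant factors of ∂_1 are all 1, so H_0 = Z.
  H_1: rank ker ∂_1 − rank ∂_2 = (3 − 2) − 0 = 1, and there is no ∂_2, so H_1 = Z.

As a check, the Euler characteristic is 3 − 3 = 0, which agrees with 1 − 1 = 0.
(K is a triangulation of the circle S^1.)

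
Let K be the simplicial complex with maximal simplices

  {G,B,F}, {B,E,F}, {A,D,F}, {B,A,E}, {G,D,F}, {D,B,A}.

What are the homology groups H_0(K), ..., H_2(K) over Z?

H_0 = Z,  H_1 = Z,  H_2 = 0.

Take the total order A < B < D < E < F < G on the vertex set. Then K (dimension 2) consists of the simplices:

  0-simplices (6): A, B, D, E, F, G
  1-simplices (12): AB, AD, AE, AF, BD, BE, BF, BG, DF, DG, EF, FG
  2-simplices (6): ABD, ABE, ADF, BEF, BFG, DFG

so the chain groups are C_0 ≅ Z^6, C_1 ≅ Z^12, C_2 ≅ Z^6.

∂_1: C_1 → C_0 is given by ∂[p,q] = [q] − [p].
This gives a 6×12 integer matrix of rank 5; reducing to Smith normal form yields diagonal entries (1,1,1,1,1).

∂_2: C_2 → C_1 maps a triangle to the signed sum of its edges. For instance
  ∂BEF = EF − BF + BE,
  ∂ADF = DF − AF + AD.
As a 12×6 matrix over Z this has rank 6, with invariant factors (1,1,1,1,1,1).

Computing H_k = (kernel of ∂_k) / (image of ∂_{k+1}):

  H_0: rank C_0 − rank ∂_1 = 6 − 5 = 1, and the invariant factors of ∂_1 are all 1, so H_0 ≅ Z.
  H_1: rank ker ∂_1 − rank ∂_2 = (12 − 5) − 6 = 1, and the invariant factors of ∂_2 are all 1, so H_1 ≅ Z.
  H_2: rank ker ∂_2 − rank ∂_3 = (6 − 6) − 0 = 0, and there is no ∂_3, so H_2 ≅ 0.

As a check, the Euler characteristic is 6 − 12 + 6 = 0, which agrees with 1 − 1 + 0 = 0.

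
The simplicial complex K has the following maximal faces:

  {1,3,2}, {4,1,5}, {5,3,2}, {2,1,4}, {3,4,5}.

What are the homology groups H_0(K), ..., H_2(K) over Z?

Take the total order 1 < 2 < 3 < 4 < 5 on the vertex set. Then K (dimension 2) consists of the simplices:

  0-simplices (5): [1], [2], [3], [4], [5]
  1-simplices (10): [1,2], [1,3], [1,4], [1,5], [2,3], [2,4], [2,5], [3,4], [3,5], [4,5]
  2-simplices (5): [1,2,3], [1,2,4], [1,4,5], [2,3,5], [3,4,5]

giving chain groups C_0 ≅ Z^5, C_1 ≅ Z^10, C_2 ≅ Z^5.

∂_1: C_1 → C_0 sends each edge [p,q] (with p < q) to q − p.
The 5×10 boundary matrix has rank 4 and Smith normal form diag(1,1,1,1).

Boundary ∂_2: C_2 → C_1 acts by ∂[p,q,r] = [q,r] − [p,r] + [p,q]. For instance
  ∂[1,2,3] = [2,3] − [1,3] + [1,2],
  ∂[3,4,5] = [4,5] − [3,5] + [3,4].
This gives a 10×5 integer matrix of rank 5; reducing to Smith normal form yields diagonal entries (1,1,1,1,1).

From H_k ≅ ker(∂_k) / im(∂_{k+1}) we obtain:

  H_0: rank C_0 − rank ∂_1 = 5 − 4 = 1, and the invariant factors of ∂_1 are all 1, so H_0 = Z.
  H_1: rank ker ∂_1 − rank ∂_2 = (10 − 4) − 5 = 1, and the invariant factors of ∂_2 are all 1, so H_1 = Z.
  H_2: rank ker ∂_2 − rank ∂_3 = (5 − 5) − 0 = 0, and there is no ∂_3, so H_2 = 0.

(K is a triangulation of the Möbius band.)

H_0 = Z,  H_1 = Z,  H_2 = 0.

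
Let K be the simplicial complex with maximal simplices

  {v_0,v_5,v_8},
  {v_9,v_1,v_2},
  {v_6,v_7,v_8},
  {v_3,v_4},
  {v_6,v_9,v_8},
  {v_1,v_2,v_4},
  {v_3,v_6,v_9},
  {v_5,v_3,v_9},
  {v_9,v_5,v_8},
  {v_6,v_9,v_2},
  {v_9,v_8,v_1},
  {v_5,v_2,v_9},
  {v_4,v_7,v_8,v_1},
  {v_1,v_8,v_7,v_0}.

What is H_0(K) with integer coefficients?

Order the vertices as v_0 < v_1 < v_2 < v_3 < v_4 < v_5 < v_6 < v_7 < v_8 < v_9. Listing each simplex with vertices in this order, K has dimension 3 with simplices:

  0-simplices (10): [v_0], [v_1], [v_2], [v_3], [v_4], [v_5], [v_6], [v_7], [v_8], [v_9]
  1-simplices (26): (26 of them)
  2-simplices (18): (18 of them)
  3-simplices (2): [v_0,v_1,v_7,v_8], [v_1,v_4,v_7,v_8]

giving chain groups C_0 ≅ Z^10, C_1 ≅ Z^26, C_2 ≅ Z^18, C_3 ≅ Z^2.

∂_1: C_1 → C_0 sends each edge [p,q] (with p < q) to q − p.
This gives a 10×26 integer matrix of rank 9; reducing to Smith normal form yields diagonal entries (1,1,1,1,1,1,1,1,1).

∂_2: C_2 → C_1 sends each 2-simplex [p,q,r] to [q,r] − [p,r] + [p,q]. For instance
  ∂[v_2,v_5,v_9] = [v_5,v_9] − [v_2,v_9] + [v_2,v_5],
  ∂[v_1,v_8,v_9] = [v_8,v_9] − [v_1,v_9] + [v_1,v_8].
The resulting 26×18 matrix has rank 16, and its Smith normal form has invariant factors (1,1,1,1,1,1,1,1,1,1,1,1,1,1,1,1).

Boundary ∂_3: C_3 → C_2 sends each 3-simplex σ to the alternating sum Σ_i (−1)^i (σ with its i-th vertex removed). For instance
  ∂[v_0,v_1,v_7,v_8] = [v_1,v_7,v_8] − [v_0,v_7,v_8] + [v_0,v_1,v_8] − [v_0,v_1,v_7],
  ∂[v_1,v_4,v_7,v_8] = [v_4,v_7,v_8] − [v_1,v_7,v_8] + [v_1,v_4,v_8] − [v_1,v_4,v_7].
The resulting 18×2 matrix has rank 2, and its Smith normal form has invariant factors (1,1).

From H_k ≅ ker(∂_k) / im(∂_{k+1}) we obtain:

  H_0: rank C_0 − rank ∂_1 = 10 − 9 = 1, and the invariant factors of ∂_1 are all 1, so H_0 ≅ Z.

H_0 ≅ Z.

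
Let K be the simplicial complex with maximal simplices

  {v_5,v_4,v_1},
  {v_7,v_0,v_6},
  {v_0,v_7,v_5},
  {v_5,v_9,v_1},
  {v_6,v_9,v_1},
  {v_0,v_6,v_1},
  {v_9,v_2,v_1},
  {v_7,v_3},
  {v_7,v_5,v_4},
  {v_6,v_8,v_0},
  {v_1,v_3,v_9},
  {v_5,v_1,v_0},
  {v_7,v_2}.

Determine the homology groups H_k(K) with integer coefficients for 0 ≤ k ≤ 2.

Take the total order v_0 < v_1 < v_2 < v_3 < v_4 < v_5 < v_6 < v_7 < v_8 < v_9 on the vertex set. Then K (dimension 2) consists of the simplices:

  0-simplices (10): [v_0], [v_1], [v_2], [v_3], [v_4], [v_5], [v_6], [v_7], [v_8], [v_9]
  1-simplices (22): (22 of them)
  2-simplices (11): (11 of them)

giving chain groups C_0 ≅ Z^10, C_1 ≅ Z^22, C_2 ≅ Z^11.

∂_1: C_1 → C_0 is given by ∂[p,q] = [q] − [p].
As a 10×22 matrix over Z this has rank 9, with invariant factors (1,1,1,1,1,1,1,1,1).

The boundary map ∂_2: C_2 → C_1 acts by ∂[p,q,r] = [q,r] − [p,r] + [p,q]. For instance
  ∂[v_0,v_5,v_7] = [v_5,v_7] − [v_0,v_7] + [v_0,v_5],
  ∂[v_0,v_1,v_5] = [v_1,v_5] − [v_0,v_5] + [v_0,v_1].
As a 22×11 matrix over Z this has rank 11, with invariant factors (1,1,1,1,1,1,1,1,1,1,1).

Computing H_k = (kernel of ∂_k) / (image of ∂_{k+1}):

  H_0: rank C_0 − rank ∂_1 = 10 − 9 = 1, and the invariant factors of ∂_1 are all 1, so H_0 = Z.
  H_1: rank ker ∂_1 − rank ∂_2 = (22 − 9) − 11 = 2, and the invariant factors of ∂_2 are all 1, so H_1 = Z^2.
  H_2: rank ker ∂_2 − rank ∂_3 = (11 − 11) − 0 = 0, and there is no ∂_3, so H_2 = 0.

H_0 = Z,  H_1 = Z^2,  H_2 = 0.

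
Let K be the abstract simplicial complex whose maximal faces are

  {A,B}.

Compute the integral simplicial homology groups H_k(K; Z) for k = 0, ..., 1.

H_0 = Z,  H_1 = 0.

Fix the vertex order A < B and write every simplex with vertices in increasing order. Then dim K = 1 and the simplices of K are:

  0-simplices (2): A, B
  1-simplices (1): AB

giving chain groups C_0 ≅ Z^2, C_1 ≅ Z^1.

∂_1: C_1 → C_0 is given by ∂[p,q] = [q] − [p].
The 2×1 boundary matrix has rank 1 and Smith normal form diag(1).

Reading off H_k = ker ∂_k / im ∂_{k+1}:

  H_0: rank C_0 − rank ∂_1 = 2 − 1 = 1, and the invariant factors of ∂_1 are all 1, so H_0 ≅ Z.
  H_1: rank ker ∂_1 − rank ∂_2 = (1 − 1) − 0 = 0, and there is no ∂_2, so H_1 ≅ 0.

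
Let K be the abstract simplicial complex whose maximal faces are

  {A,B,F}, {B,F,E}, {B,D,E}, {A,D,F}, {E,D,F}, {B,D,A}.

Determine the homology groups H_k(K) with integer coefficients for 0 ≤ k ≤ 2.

Fix the vertex order A < B < D < E < F and write every simplex with vertices in increasing order. Then dim K = 2 and the simplices of K are:

  0-simplices (5): A, B, D, E, F
  1-simplices (9): AB, AD, AF, BD, BE, BF, DE, DF, EF
  2-simplices (6): ABD, ABF, ADF, BDE, BEF, DEF

Hence C_0 ≅ Z^5, C_1 ≅ Z^9, C_2 ≅ Z^6.

Boundary ∂_1: C_1 → C_0 maps an edge to its endpoints' difference, ∂[p,q] = q − p. For instance
  ∂BD = D − B.
As a 5×9 matrix over Z this has rank 4, with invariant factors (1,1,1,1).

The boundary map ∂_2: C_2 → C_1 sends each 2-simplex [p,q,r] to [q,r] − [p,r] + [p,q]. For instance
  ∂BDE = DE − BE + BD,
  ∂ABD = BD − AD + AB.
This gives a 9×6 integer matrix of rank 5; reducing to Smith normal form yields diagonal entries (1,1,1,1,1).

From H_k ≅ ker(∂_k) / im(∂_{k+1}) we obtain:

  H_0: rank C_0 − rank ∂_1 = 5 − 4 = 1, and the invariant factors of ∂_1 are all 1, so H_0 ≅ Z.
  H_1: rank ker ∂_1 − rank ∂_2 = (9 − 4) − 5 = 0, and the invariant factors of ∂_2 are all 1, so H_1 ≅ 0.
  H_2: rank ker ∂_2 − rank ∂_3 = (6 − 5) − 0 = 1, and there is no ∂_3, so H_2 ≅ Z.

As a check, the Euler characteristic is 5 − 9 + 6 = 2, which agrees with 1 − 0 + 1 = 2.

H_0 ≅ Z,  H_1 = 0,  H_2 ≅ Z.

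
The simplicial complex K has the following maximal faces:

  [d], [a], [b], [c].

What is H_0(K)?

K has 4 vertices.
rank ∂_0 = 0, rank ∂_1 = 0 ⇒ b_0 = 4 − 0 − 0 = 4. So H_0 = Z^4.

H_0 ≅ Z^4.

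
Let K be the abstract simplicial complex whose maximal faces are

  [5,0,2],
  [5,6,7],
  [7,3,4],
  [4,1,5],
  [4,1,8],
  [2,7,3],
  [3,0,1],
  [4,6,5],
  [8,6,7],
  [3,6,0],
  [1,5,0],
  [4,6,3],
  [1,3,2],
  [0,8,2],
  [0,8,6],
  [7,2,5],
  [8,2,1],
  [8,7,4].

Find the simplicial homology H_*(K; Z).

We work with the vertex ordering 0 < 1 < 2 < 3 < 4 < 5 < 6 < 7 < 8. The simplices of K, each written with vertices in increasing order, are:

  0-simplices (9): [0], [1], [2], [3], [4], [5], [6], [7], [8]
  1-simplices (27): (27 of them)
  2-simplices (18): [0,1,3], [0,1,5], [0,2,5], [0,2,8], [0,3,6], [0,6,8], [1,2,3], [1,2,8], [1,4,5], [1,4,8], [2,3,7], [2,5,7], [3,4,6], [3,4,7], [4,5,6], [4,7,8], [5,6,7], [6,7,8]

so the chain groups are C_0 ≅ Z^9, C_1 ≅ Z^27, C_2 ≅ Z^18.

∂_1: C_1 → C_0 sends each edge [p,q] (with p < q) to q − p. For instance
  ∂[1,4] = [4] − [1].
This gives a 9×27 integer matrix of rank 8; reducing to Smith normal form yields diagonal entries (1,1,1,1,1,1,1,1).

The boundary map ∂_2: C_2 → C_1 maps a triangle to the signed sum of its edges. For instance
  ∂[0,2,5] = [2,5] − [0,5] + [0,2],
  ∂[1,4,5] = [4,5] − [1,5] + [1,4].
The 27×18 boundary matrix has rank 18 and Smith normal form diag(1,1,1,1,1,1,1,1,1,1,1,1,1,1,1,1,1,2).

Reading off H_k = ker ∂_k / im ∂_{k+1}:

  H_0: rank C_0 − rank ∂_1 = 9 − 8 = 1, and the invariant factors of ∂_1 are all 1, so H_0 = Z.
  H_1: rank ker ∂_1 − rank ∂_2 = (27 − 8) − 18 = 1, and ∂_2 has invariant factor 2 > 1, so H_1 = Z ⊕ Z_2.
  H_2: rank ker ∂_2 − rank ∂_3 = (18 − 18) − 0 = 0, and there is no ∂_3, so H_2 = 0.

H_0 = Z,  H_1 = Z ⊕ Z_2,  H_2 = 0.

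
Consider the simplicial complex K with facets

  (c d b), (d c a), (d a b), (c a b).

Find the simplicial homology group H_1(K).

H_1 = 0.

Order the vertices as a < b < c < d. Listing each simplex with vertices in this order, K has dimension 2 with simplices:

  0-simplices (4): a, b, c, d
  1-simplices (6): ab, ac, ad, bc, bd, cd
  2-simplices (4): abc, abd, acd, bcd

so the chain groups are C_0 ≅ Z^4, C_1 ≅ Z^6, C_2 ≅ Z^4.

The boundary map ∂_1: C_1 → C_0 is given by ∂[p,q] = [q] − [p]. For instance
  ∂cd = d − c.
As a 4×6 matrix over Z this has rank 3, with invariant factors (1,1,1).

The boundary map ∂_2: C_2 → C_1 acts by ∂[p,q,r] = [q,r] − [p,r] + [p,q]. For instance
  ∂bcd = cd − bd + bc,
  ∂abc = bc − ac + ab.
The resulting 6×4 matrix has rank 3, and its Smith normal form has invariant factors (1,1,1).

Reading off H_k = ker ∂_k / im ∂_{k+1}:

  H_1: rank ker ∂_1 − rank ∂_2 = (6 − 3) − 3 = 0, and the invariant factors of ∂_2 are all 1, so H_1 ≅ 0.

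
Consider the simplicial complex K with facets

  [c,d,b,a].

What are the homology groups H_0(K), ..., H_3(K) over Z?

H_0 ≅ Z,  H_1 = 0,  H_2 = 0,  H_3 = 0.

Order the vertices as a < b < c < d. Listing each simplex with vertices in this order, K has dimension 3 with simplices:

  0-simplices (4): a, b, c, d
  1-simplices (6): ab, ac, ad, bc, bd, cd
  2-simplices (4): abc, abd, acd, bcd
  3-simplices (1): abcd

Hence C_0 ≅ Z^4, C_1 ≅ Z^6, C_2 ≅ Z^4, C_3 ≅ Z^1.

The boundary map ∂_1: C_1 → C_0 sends each edge [p,q] (with p < q) to q − p.
The 4×6 boundary matrix has rank 3 and Smith normal form diag(1,1,1).

∂_2: C_2 → C_1 maps a triangle to the signed sum of its edges. For instance
  ∂acd = cd − ad + ac,
  ∂bcd = cd − bd + bc.
This gives a 6×4 integer matrix of rank 3; reducing to Smith normal form yields diagonal entries (1,1,1).

∂_3: C_3 → C_2 sends each 3-simplex σ to the alternating sum Σ_i (−1)^i (σ with its i-th vertex removed). For instance
  ∂abcd = bcd − acd + abd − abc.
This gives a 4×1 integer matrix of rank 1; reducing to Smith normal form yields diagonal entries (1).

Now H_k = ker ∂_k / im ∂_{k+1}, so:

  H_0: rank C_0 − rank ∂_1 = 4 − 3 = 1, and the invariant factors of ∂_1 are all 1, so H_0 = Z.
  H_1: rank ker ∂_1 − rank ∂_2 = (6 − 3) − 3 = 0, and the invariant factors of ∂_2 are all 1, so H_1 = 0.
  H_2: rank ker ∂_2 − rank ∂_3 = (4 − 3) − 1 = 0, and the invariant factors of ∂_3 are all 1, so H_2 = 0.
  H_3: rank ker ∂_3 − rank ∂_4 = (1 − 1) − 0 = 0, and there is no ∂_4, so H_3 = 0.

As a check, the Euler characteristic is 4 − 6 + 4 − 1 = 1, which agrees with 1 − 0 + 0 − 0 = 1.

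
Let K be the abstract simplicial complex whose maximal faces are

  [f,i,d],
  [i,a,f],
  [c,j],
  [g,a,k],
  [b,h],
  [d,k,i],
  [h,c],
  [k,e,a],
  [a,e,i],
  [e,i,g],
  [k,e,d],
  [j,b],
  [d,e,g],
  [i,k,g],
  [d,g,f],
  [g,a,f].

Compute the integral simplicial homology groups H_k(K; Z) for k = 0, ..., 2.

K has 11 vertices, 22 edges, 12 triangles.
rank ∂_0 = 0, rank ∂_1 = 9 ⇒ b_0 = 11 − 0 − 9 = 2; all invariant factors of ∂_1 are 1 so no torsion. So H_0 ≅ Z^2.
rank ∂_1 = 9, rank ∂_2 = 12 ⇒ b_1 = 22 − 9 − 12 = 1; ∂_2 has invariant factor(s) [2] giving torsion. So H_1 ≅ Z ⊕ Z_2.
rank ∂_2 = 12, rank ∂_3 = 0 ⇒ b_2 = 12 − 12 − 0 = 0. So H_2 ≅ 0.

H_0 = Z^2,  H_1 = Z ⊕ Z_2,  H_2 = 0.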